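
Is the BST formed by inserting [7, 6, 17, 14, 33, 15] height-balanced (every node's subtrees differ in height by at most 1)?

Tree (level-order array): [7, 6, 17, None, None, 14, 33, None, 15]
Definition: a tree is height-balanced if, at every node, |h(left) - h(right)| <= 1 (empty subtree has height -1).
Bottom-up per-node check:
  node 6: h_left=-1, h_right=-1, diff=0 [OK], height=0
  node 15: h_left=-1, h_right=-1, diff=0 [OK], height=0
  node 14: h_left=-1, h_right=0, diff=1 [OK], height=1
  node 33: h_left=-1, h_right=-1, diff=0 [OK], height=0
  node 17: h_left=1, h_right=0, diff=1 [OK], height=2
  node 7: h_left=0, h_right=2, diff=2 [FAIL (|0-2|=2 > 1)], height=3
Node 7 violates the condition: |0 - 2| = 2 > 1.
Result: Not balanced


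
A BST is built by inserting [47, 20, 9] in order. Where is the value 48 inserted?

Starting tree (level order): [47, 20, None, 9]
Insertion path: 47
Result: insert 48 as right child of 47
Final tree (level order): [47, 20, 48, 9]


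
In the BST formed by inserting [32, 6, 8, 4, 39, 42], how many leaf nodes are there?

Tree built from: [32, 6, 8, 4, 39, 42]
Tree (level-order array): [32, 6, 39, 4, 8, None, 42]
Rule: A leaf has 0 children.
Per-node child counts:
  node 32: 2 child(ren)
  node 6: 2 child(ren)
  node 4: 0 child(ren)
  node 8: 0 child(ren)
  node 39: 1 child(ren)
  node 42: 0 child(ren)
Matching nodes: [4, 8, 42]
Count of leaf nodes: 3


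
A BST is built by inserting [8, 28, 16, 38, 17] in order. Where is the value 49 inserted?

Starting tree (level order): [8, None, 28, 16, 38, None, 17]
Insertion path: 8 -> 28 -> 38
Result: insert 49 as right child of 38
Final tree (level order): [8, None, 28, 16, 38, None, 17, None, 49]


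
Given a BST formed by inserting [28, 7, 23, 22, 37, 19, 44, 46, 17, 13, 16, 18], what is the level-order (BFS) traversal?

Tree insertion order: [28, 7, 23, 22, 37, 19, 44, 46, 17, 13, 16, 18]
Tree (level-order array): [28, 7, 37, None, 23, None, 44, 22, None, None, 46, 19, None, None, None, 17, None, 13, 18, None, 16]
BFS from the root, enqueuing left then right child of each popped node:
  queue [28] -> pop 28, enqueue [7, 37], visited so far: [28]
  queue [7, 37] -> pop 7, enqueue [23], visited so far: [28, 7]
  queue [37, 23] -> pop 37, enqueue [44], visited so far: [28, 7, 37]
  queue [23, 44] -> pop 23, enqueue [22], visited so far: [28, 7, 37, 23]
  queue [44, 22] -> pop 44, enqueue [46], visited so far: [28, 7, 37, 23, 44]
  queue [22, 46] -> pop 22, enqueue [19], visited so far: [28, 7, 37, 23, 44, 22]
  queue [46, 19] -> pop 46, enqueue [none], visited so far: [28, 7, 37, 23, 44, 22, 46]
  queue [19] -> pop 19, enqueue [17], visited so far: [28, 7, 37, 23, 44, 22, 46, 19]
  queue [17] -> pop 17, enqueue [13, 18], visited so far: [28, 7, 37, 23, 44, 22, 46, 19, 17]
  queue [13, 18] -> pop 13, enqueue [16], visited so far: [28, 7, 37, 23, 44, 22, 46, 19, 17, 13]
  queue [18, 16] -> pop 18, enqueue [none], visited so far: [28, 7, 37, 23, 44, 22, 46, 19, 17, 13, 18]
  queue [16] -> pop 16, enqueue [none], visited so far: [28, 7, 37, 23, 44, 22, 46, 19, 17, 13, 18, 16]
Result: [28, 7, 37, 23, 44, 22, 46, 19, 17, 13, 18, 16]


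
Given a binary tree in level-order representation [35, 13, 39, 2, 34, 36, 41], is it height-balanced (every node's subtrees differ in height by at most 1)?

Tree (level-order array): [35, 13, 39, 2, 34, 36, 41]
Definition: a tree is height-balanced if, at every node, |h(left) - h(right)| <= 1 (empty subtree has height -1).
Bottom-up per-node check:
  node 2: h_left=-1, h_right=-1, diff=0 [OK], height=0
  node 34: h_left=-1, h_right=-1, diff=0 [OK], height=0
  node 13: h_left=0, h_right=0, diff=0 [OK], height=1
  node 36: h_left=-1, h_right=-1, diff=0 [OK], height=0
  node 41: h_left=-1, h_right=-1, diff=0 [OK], height=0
  node 39: h_left=0, h_right=0, diff=0 [OK], height=1
  node 35: h_left=1, h_right=1, diff=0 [OK], height=2
All nodes satisfy the balance condition.
Result: Balanced


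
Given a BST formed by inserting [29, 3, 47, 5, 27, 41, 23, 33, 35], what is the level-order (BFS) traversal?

Tree insertion order: [29, 3, 47, 5, 27, 41, 23, 33, 35]
Tree (level-order array): [29, 3, 47, None, 5, 41, None, None, 27, 33, None, 23, None, None, 35]
BFS from the root, enqueuing left then right child of each popped node:
  queue [29] -> pop 29, enqueue [3, 47], visited so far: [29]
  queue [3, 47] -> pop 3, enqueue [5], visited so far: [29, 3]
  queue [47, 5] -> pop 47, enqueue [41], visited so far: [29, 3, 47]
  queue [5, 41] -> pop 5, enqueue [27], visited so far: [29, 3, 47, 5]
  queue [41, 27] -> pop 41, enqueue [33], visited so far: [29, 3, 47, 5, 41]
  queue [27, 33] -> pop 27, enqueue [23], visited so far: [29, 3, 47, 5, 41, 27]
  queue [33, 23] -> pop 33, enqueue [35], visited so far: [29, 3, 47, 5, 41, 27, 33]
  queue [23, 35] -> pop 23, enqueue [none], visited so far: [29, 3, 47, 5, 41, 27, 33, 23]
  queue [35] -> pop 35, enqueue [none], visited so far: [29, 3, 47, 5, 41, 27, 33, 23, 35]
Result: [29, 3, 47, 5, 41, 27, 33, 23, 35]


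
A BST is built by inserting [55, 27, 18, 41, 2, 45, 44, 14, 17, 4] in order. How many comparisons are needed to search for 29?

Search path for 29: 55 -> 27 -> 41
Found: False
Comparisons: 3


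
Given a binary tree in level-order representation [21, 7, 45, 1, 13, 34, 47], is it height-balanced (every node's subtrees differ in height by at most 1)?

Tree (level-order array): [21, 7, 45, 1, 13, 34, 47]
Definition: a tree is height-balanced if, at every node, |h(left) - h(right)| <= 1 (empty subtree has height -1).
Bottom-up per-node check:
  node 1: h_left=-1, h_right=-1, diff=0 [OK], height=0
  node 13: h_left=-1, h_right=-1, diff=0 [OK], height=0
  node 7: h_left=0, h_right=0, diff=0 [OK], height=1
  node 34: h_left=-1, h_right=-1, diff=0 [OK], height=0
  node 47: h_left=-1, h_right=-1, diff=0 [OK], height=0
  node 45: h_left=0, h_right=0, diff=0 [OK], height=1
  node 21: h_left=1, h_right=1, diff=0 [OK], height=2
All nodes satisfy the balance condition.
Result: Balanced


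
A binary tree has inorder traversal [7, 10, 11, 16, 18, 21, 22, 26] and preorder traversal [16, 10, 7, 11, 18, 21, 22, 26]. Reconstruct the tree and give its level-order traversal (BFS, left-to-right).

Inorder:  [7, 10, 11, 16, 18, 21, 22, 26]
Preorder: [16, 10, 7, 11, 18, 21, 22, 26]
Algorithm: preorder visits root first, so consume preorder in order;
for each root, split the current inorder slice at that value into
left-subtree inorder and right-subtree inorder, then recurse.
Recursive splits:
  root=16; inorder splits into left=[7, 10, 11], right=[18, 21, 22, 26]
  root=10; inorder splits into left=[7], right=[11]
  root=7; inorder splits into left=[], right=[]
  root=11; inorder splits into left=[], right=[]
  root=18; inorder splits into left=[], right=[21, 22, 26]
  root=21; inorder splits into left=[], right=[22, 26]
  root=22; inorder splits into left=[], right=[26]
  root=26; inorder splits into left=[], right=[]
Reconstructed level-order: [16, 10, 18, 7, 11, 21, 22, 26]


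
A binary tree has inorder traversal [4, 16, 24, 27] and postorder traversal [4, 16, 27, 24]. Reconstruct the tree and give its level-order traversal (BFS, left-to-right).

Inorder:   [4, 16, 24, 27]
Postorder: [4, 16, 27, 24]
Algorithm: postorder visits root last, so walk postorder right-to-left;
each value is the root of the current inorder slice — split it at that
value, recurse on the right subtree first, then the left.
Recursive splits:
  root=24; inorder splits into left=[4, 16], right=[27]
  root=27; inorder splits into left=[], right=[]
  root=16; inorder splits into left=[4], right=[]
  root=4; inorder splits into left=[], right=[]
Reconstructed level-order: [24, 16, 27, 4]


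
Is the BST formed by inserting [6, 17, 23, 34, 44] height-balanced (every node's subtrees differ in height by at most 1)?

Tree (level-order array): [6, None, 17, None, 23, None, 34, None, 44]
Definition: a tree is height-balanced if, at every node, |h(left) - h(right)| <= 1 (empty subtree has height -1).
Bottom-up per-node check:
  node 44: h_left=-1, h_right=-1, diff=0 [OK], height=0
  node 34: h_left=-1, h_right=0, diff=1 [OK], height=1
  node 23: h_left=-1, h_right=1, diff=2 [FAIL (|-1-1|=2 > 1)], height=2
  node 17: h_left=-1, h_right=2, diff=3 [FAIL (|-1-2|=3 > 1)], height=3
  node 6: h_left=-1, h_right=3, diff=4 [FAIL (|-1-3|=4 > 1)], height=4
Node 23 violates the condition: |-1 - 1| = 2 > 1.
Result: Not balanced


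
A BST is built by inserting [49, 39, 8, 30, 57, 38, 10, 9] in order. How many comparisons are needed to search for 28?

Search path for 28: 49 -> 39 -> 8 -> 30 -> 10
Found: False
Comparisons: 5


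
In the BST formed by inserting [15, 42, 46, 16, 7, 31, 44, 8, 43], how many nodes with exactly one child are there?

Tree built from: [15, 42, 46, 16, 7, 31, 44, 8, 43]
Tree (level-order array): [15, 7, 42, None, 8, 16, 46, None, None, None, 31, 44, None, None, None, 43]
Rule: These are nodes with exactly 1 non-null child.
Per-node child counts:
  node 15: 2 child(ren)
  node 7: 1 child(ren)
  node 8: 0 child(ren)
  node 42: 2 child(ren)
  node 16: 1 child(ren)
  node 31: 0 child(ren)
  node 46: 1 child(ren)
  node 44: 1 child(ren)
  node 43: 0 child(ren)
Matching nodes: [7, 16, 46, 44]
Count of nodes with exactly one child: 4


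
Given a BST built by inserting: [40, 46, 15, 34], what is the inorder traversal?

Tree insertion order: [40, 46, 15, 34]
Tree (level-order array): [40, 15, 46, None, 34]
Inorder traversal: [15, 34, 40, 46]


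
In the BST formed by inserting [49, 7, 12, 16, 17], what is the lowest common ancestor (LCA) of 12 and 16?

Tree insertion order: [49, 7, 12, 16, 17]
Tree (level-order array): [49, 7, None, None, 12, None, 16, None, 17]
In a BST, the LCA of p=12, q=16 is the first node v on the
root-to-leaf path with p <= v <= q (go left if both < v, right if both > v).
Walk from root:
  at 49: both 12 and 16 < 49, go left
  at 7: both 12 and 16 > 7, go right
  at 12: 12 <= 12 <= 16, this is the LCA
LCA = 12


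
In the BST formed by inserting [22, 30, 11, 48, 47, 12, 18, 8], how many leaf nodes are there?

Tree built from: [22, 30, 11, 48, 47, 12, 18, 8]
Tree (level-order array): [22, 11, 30, 8, 12, None, 48, None, None, None, 18, 47]
Rule: A leaf has 0 children.
Per-node child counts:
  node 22: 2 child(ren)
  node 11: 2 child(ren)
  node 8: 0 child(ren)
  node 12: 1 child(ren)
  node 18: 0 child(ren)
  node 30: 1 child(ren)
  node 48: 1 child(ren)
  node 47: 0 child(ren)
Matching nodes: [8, 18, 47]
Count of leaf nodes: 3


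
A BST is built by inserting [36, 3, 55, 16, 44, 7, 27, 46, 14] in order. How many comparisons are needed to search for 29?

Search path for 29: 36 -> 3 -> 16 -> 27
Found: False
Comparisons: 4


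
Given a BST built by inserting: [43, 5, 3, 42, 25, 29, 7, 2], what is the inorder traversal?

Tree insertion order: [43, 5, 3, 42, 25, 29, 7, 2]
Tree (level-order array): [43, 5, None, 3, 42, 2, None, 25, None, None, None, 7, 29]
Inorder traversal: [2, 3, 5, 7, 25, 29, 42, 43]


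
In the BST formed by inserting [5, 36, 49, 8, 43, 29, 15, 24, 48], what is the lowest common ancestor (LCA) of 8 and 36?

Tree insertion order: [5, 36, 49, 8, 43, 29, 15, 24, 48]
Tree (level-order array): [5, None, 36, 8, 49, None, 29, 43, None, 15, None, None, 48, None, 24]
In a BST, the LCA of p=8, q=36 is the first node v on the
root-to-leaf path with p <= v <= q (go left if both < v, right if both > v).
Walk from root:
  at 5: both 8 and 36 > 5, go right
  at 36: 8 <= 36 <= 36, this is the LCA
LCA = 36


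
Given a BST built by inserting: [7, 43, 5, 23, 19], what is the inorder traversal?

Tree insertion order: [7, 43, 5, 23, 19]
Tree (level-order array): [7, 5, 43, None, None, 23, None, 19]
Inorder traversal: [5, 7, 19, 23, 43]


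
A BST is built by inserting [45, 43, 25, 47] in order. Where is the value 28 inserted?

Starting tree (level order): [45, 43, 47, 25]
Insertion path: 45 -> 43 -> 25
Result: insert 28 as right child of 25
Final tree (level order): [45, 43, 47, 25, None, None, None, None, 28]


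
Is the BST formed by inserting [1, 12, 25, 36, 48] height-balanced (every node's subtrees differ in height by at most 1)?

Tree (level-order array): [1, None, 12, None, 25, None, 36, None, 48]
Definition: a tree is height-balanced if, at every node, |h(left) - h(right)| <= 1 (empty subtree has height -1).
Bottom-up per-node check:
  node 48: h_left=-1, h_right=-1, diff=0 [OK], height=0
  node 36: h_left=-1, h_right=0, diff=1 [OK], height=1
  node 25: h_left=-1, h_right=1, diff=2 [FAIL (|-1-1|=2 > 1)], height=2
  node 12: h_left=-1, h_right=2, diff=3 [FAIL (|-1-2|=3 > 1)], height=3
  node 1: h_left=-1, h_right=3, diff=4 [FAIL (|-1-3|=4 > 1)], height=4
Node 25 violates the condition: |-1 - 1| = 2 > 1.
Result: Not balanced


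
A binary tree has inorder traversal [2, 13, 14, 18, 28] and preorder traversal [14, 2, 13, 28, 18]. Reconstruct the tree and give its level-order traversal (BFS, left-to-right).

Inorder:  [2, 13, 14, 18, 28]
Preorder: [14, 2, 13, 28, 18]
Algorithm: preorder visits root first, so consume preorder in order;
for each root, split the current inorder slice at that value into
left-subtree inorder and right-subtree inorder, then recurse.
Recursive splits:
  root=14; inorder splits into left=[2, 13], right=[18, 28]
  root=2; inorder splits into left=[], right=[13]
  root=13; inorder splits into left=[], right=[]
  root=28; inorder splits into left=[18], right=[]
  root=18; inorder splits into left=[], right=[]
Reconstructed level-order: [14, 2, 28, 13, 18]


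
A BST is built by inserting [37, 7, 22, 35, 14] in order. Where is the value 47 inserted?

Starting tree (level order): [37, 7, None, None, 22, 14, 35]
Insertion path: 37
Result: insert 47 as right child of 37
Final tree (level order): [37, 7, 47, None, 22, None, None, 14, 35]


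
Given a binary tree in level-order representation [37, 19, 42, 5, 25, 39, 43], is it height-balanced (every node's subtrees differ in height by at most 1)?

Tree (level-order array): [37, 19, 42, 5, 25, 39, 43]
Definition: a tree is height-balanced if, at every node, |h(left) - h(right)| <= 1 (empty subtree has height -1).
Bottom-up per-node check:
  node 5: h_left=-1, h_right=-1, diff=0 [OK], height=0
  node 25: h_left=-1, h_right=-1, diff=0 [OK], height=0
  node 19: h_left=0, h_right=0, diff=0 [OK], height=1
  node 39: h_left=-1, h_right=-1, diff=0 [OK], height=0
  node 43: h_left=-1, h_right=-1, diff=0 [OK], height=0
  node 42: h_left=0, h_right=0, diff=0 [OK], height=1
  node 37: h_left=1, h_right=1, diff=0 [OK], height=2
All nodes satisfy the balance condition.
Result: Balanced


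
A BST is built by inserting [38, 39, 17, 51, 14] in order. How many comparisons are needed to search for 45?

Search path for 45: 38 -> 39 -> 51
Found: False
Comparisons: 3


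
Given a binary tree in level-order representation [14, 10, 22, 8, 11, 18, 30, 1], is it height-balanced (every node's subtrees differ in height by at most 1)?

Tree (level-order array): [14, 10, 22, 8, 11, 18, 30, 1]
Definition: a tree is height-balanced if, at every node, |h(left) - h(right)| <= 1 (empty subtree has height -1).
Bottom-up per-node check:
  node 1: h_left=-1, h_right=-1, diff=0 [OK], height=0
  node 8: h_left=0, h_right=-1, diff=1 [OK], height=1
  node 11: h_left=-1, h_right=-1, diff=0 [OK], height=0
  node 10: h_left=1, h_right=0, diff=1 [OK], height=2
  node 18: h_left=-1, h_right=-1, diff=0 [OK], height=0
  node 30: h_left=-1, h_right=-1, diff=0 [OK], height=0
  node 22: h_left=0, h_right=0, diff=0 [OK], height=1
  node 14: h_left=2, h_right=1, diff=1 [OK], height=3
All nodes satisfy the balance condition.
Result: Balanced


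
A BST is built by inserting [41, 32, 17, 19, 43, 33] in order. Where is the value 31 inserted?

Starting tree (level order): [41, 32, 43, 17, 33, None, None, None, 19]
Insertion path: 41 -> 32 -> 17 -> 19
Result: insert 31 as right child of 19
Final tree (level order): [41, 32, 43, 17, 33, None, None, None, 19, None, None, None, 31]


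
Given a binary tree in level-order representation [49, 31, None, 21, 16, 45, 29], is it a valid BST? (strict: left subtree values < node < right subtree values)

Level-order array: [49, 31, None, 21, 16, 45, 29]
Validate using subtree bounds (lo, hi): at each node, require lo < value < hi,
then recurse left with hi=value and right with lo=value.
Preorder trace (stopping at first violation):
  at node 49 with bounds (-inf, +inf): OK
  at node 31 with bounds (-inf, 49): OK
  at node 21 with bounds (-inf, 31): OK
  at node 45 with bounds (-inf, 21): VIOLATION
Node 45 violates its bound: not (-inf < 45 < 21).
Result: Not a valid BST


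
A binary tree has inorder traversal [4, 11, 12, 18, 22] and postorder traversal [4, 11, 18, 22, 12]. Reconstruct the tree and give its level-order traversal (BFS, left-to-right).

Inorder:   [4, 11, 12, 18, 22]
Postorder: [4, 11, 18, 22, 12]
Algorithm: postorder visits root last, so walk postorder right-to-left;
each value is the root of the current inorder slice — split it at that
value, recurse on the right subtree first, then the left.
Recursive splits:
  root=12; inorder splits into left=[4, 11], right=[18, 22]
  root=22; inorder splits into left=[18], right=[]
  root=18; inorder splits into left=[], right=[]
  root=11; inorder splits into left=[4], right=[]
  root=4; inorder splits into left=[], right=[]
Reconstructed level-order: [12, 11, 22, 4, 18]


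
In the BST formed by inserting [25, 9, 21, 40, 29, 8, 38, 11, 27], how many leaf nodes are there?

Tree built from: [25, 9, 21, 40, 29, 8, 38, 11, 27]
Tree (level-order array): [25, 9, 40, 8, 21, 29, None, None, None, 11, None, 27, 38]
Rule: A leaf has 0 children.
Per-node child counts:
  node 25: 2 child(ren)
  node 9: 2 child(ren)
  node 8: 0 child(ren)
  node 21: 1 child(ren)
  node 11: 0 child(ren)
  node 40: 1 child(ren)
  node 29: 2 child(ren)
  node 27: 0 child(ren)
  node 38: 0 child(ren)
Matching nodes: [8, 11, 27, 38]
Count of leaf nodes: 4


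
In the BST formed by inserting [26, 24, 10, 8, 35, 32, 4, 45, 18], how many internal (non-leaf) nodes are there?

Tree built from: [26, 24, 10, 8, 35, 32, 4, 45, 18]
Tree (level-order array): [26, 24, 35, 10, None, 32, 45, 8, 18, None, None, None, None, 4]
Rule: An internal node has at least one child.
Per-node child counts:
  node 26: 2 child(ren)
  node 24: 1 child(ren)
  node 10: 2 child(ren)
  node 8: 1 child(ren)
  node 4: 0 child(ren)
  node 18: 0 child(ren)
  node 35: 2 child(ren)
  node 32: 0 child(ren)
  node 45: 0 child(ren)
Matching nodes: [26, 24, 10, 8, 35]
Count of internal (non-leaf) nodes: 5


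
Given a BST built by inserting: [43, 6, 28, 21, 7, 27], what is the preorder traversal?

Tree insertion order: [43, 6, 28, 21, 7, 27]
Tree (level-order array): [43, 6, None, None, 28, 21, None, 7, 27]
Preorder traversal: [43, 6, 28, 21, 7, 27]


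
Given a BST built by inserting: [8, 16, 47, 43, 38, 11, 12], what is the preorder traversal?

Tree insertion order: [8, 16, 47, 43, 38, 11, 12]
Tree (level-order array): [8, None, 16, 11, 47, None, 12, 43, None, None, None, 38]
Preorder traversal: [8, 16, 11, 12, 47, 43, 38]


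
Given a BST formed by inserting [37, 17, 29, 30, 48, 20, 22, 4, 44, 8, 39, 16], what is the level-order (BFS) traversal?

Tree insertion order: [37, 17, 29, 30, 48, 20, 22, 4, 44, 8, 39, 16]
Tree (level-order array): [37, 17, 48, 4, 29, 44, None, None, 8, 20, 30, 39, None, None, 16, None, 22]
BFS from the root, enqueuing left then right child of each popped node:
  queue [37] -> pop 37, enqueue [17, 48], visited so far: [37]
  queue [17, 48] -> pop 17, enqueue [4, 29], visited so far: [37, 17]
  queue [48, 4, 29] -> pop 48, enqueue [44], visited so far: [37, 17, 48]
  queue [4, 29, 44] -> pop 4, enqueue [8], visited so far: [37, 17, 48, 4]
  queue [29, 44, 8] -> pop 29, enqueue [20, 30], visited so far: [37, 17, 48, 4, 29]
  queue [44, 8, 20, 30] -> pop 44, enqueue [39], visited so far: [37, 17, 48, 4, 29, 44]
  queue [8, 20, 30, 39] -> pop 8, enqueue [16], visited so far: [37, 17, 48, 4, 29, 44, 8]
  queue [20, 30, 39, 16] -> pop 20, enqueue [22], visited so far: [37, 17, 48, 4, 29, 44, 8, 20]
  queue [30, 39, 16, 22] -> pop 30, enqueue [none], visited so far: [37, 17, 48, 4, 29, 44, 8, 20, 30]
  queue [39, 16, 22] -> pop 39, enqueue [none], visited so far: [37, 17, 48, 4, 29, 44, 8, 20, 30, 39]
  queue [16, 22] -> pop 16, enqueue [none], visited so far: [37, 17, 48, 4, 29, 44, 8, 20, 30, 39, 16]
  queue [22] -> pop 22, enqueue [none], visited so far: [37, 17, 48, 4, 29, 44, 8, 20, 30, 39, 16, 22]
Result: [37, 17, 48, 4, 29, 44, 8, 20, 30, 39, 16, 22]


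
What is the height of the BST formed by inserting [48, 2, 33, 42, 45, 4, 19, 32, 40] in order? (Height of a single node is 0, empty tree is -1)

Insertion order: [48, 2, 33, 42, 45, 4, 19, 32, 40]
Tree (level-order array): [48, 2, None, None, 33, 4, 42, None, 19, 40, 45, None, 32]
Compute height bottom-up (empty subtree = -1):
  height(32) = 1 + max(-1, -1) = 0
  height(19) = 1 + max(-1, 0) = 1
  height(4) = 1 + max(-1, 1) = 2
  height(40) = 1 + max(-1, -1) = 0
  height(45) = 1 + max(-1, -1) = 0
  height(42) = 1 + max(0, 0) = 1
  height(33) = 1 + max(2, 1) = 3
  height(2) = 1 + max(-1, 3) = 4
  height(48) = 1 + max(4, -1) = 5
Height = 5


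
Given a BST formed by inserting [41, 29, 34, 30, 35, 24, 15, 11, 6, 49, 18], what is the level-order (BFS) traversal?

Tree insertion order: [41, 29, 34, 30, 35, 24, 15, 11, 6, 49, 18]
Tree (level-order array): [41, 29, 49, 24, 34, None, None, 15, None, 30, 35, 11, 18, None, None, None, None, 6]
BFS from the root, enqueuing left then right child of each popped node:
  queue [41] -> pop 41, enqueue [29, 49], visited so far: [41]
  queue [29, 49] -> pop 29, enqueue [24, 34], visited so far: [41, 29]
  queue [49, 24, 34] -> pop 49, enqueue [none], visited so far: [41, 29, 49]
  queue [24, 34] -> pop 24, enqueue [15], visited so far: [41, 29, 49, 24]
  queue [34, 15] -> pop 34, enqueue [30, 35], visited so far: [41, 29, 49, 24, 34]
  queue [15, 30, 35] -> pop 15, enqueue [11, 18], visited so far: [41, 29, 49, 24, 34, 15]
  queue [30, 35, 11, 18] -> pop 30, enqueue [none], visited so far: [41, 29, 49, 24, 34, 15, 30]
  queue [35, 11, 18] -> pop 35, enqueue [none], visited so far: [41, 29, 49, 24, 34, 15, 30, 35]
  queue [11, 18] -> pop 11, enqueue [6], visited so far: [41, 29, 49, 24, 34, 15, 30, 35, 11]
  queue [18, 6] -> pop 18, enqueue [none], visited so far: [41, 29, 49, 24, 34, 15, 30, 35, 11, 18]
  queue [6] -> pop 6, enqueue [none], visited so far: [41, 29, 49, 24, 34, 15, 30, 35, 11, 18, 6]
Result: [41, 29, 49, 24, 34, 15, 30, 35, 11, 18, 6]


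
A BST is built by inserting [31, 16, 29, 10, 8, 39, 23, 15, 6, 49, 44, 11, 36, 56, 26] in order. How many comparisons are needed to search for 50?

Search path for 50: 31 -> 39 -> 49 -> 56
Found: False
Comparisons: 4


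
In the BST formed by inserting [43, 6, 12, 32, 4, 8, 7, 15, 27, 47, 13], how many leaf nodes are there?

Tree built from: [43, 6, 12, 32, 4, 8, 7, 15, 27, 47, 13]
Tree (level-order array): [43, 6, 47, 4, 12, None, None, None, None, 8, 32, 7, None, 15, None, None, None, 13, 27]
Rule: A leaf has 0 children.
Per-node child counts:
  node 43: 2 child(ren)
  node 6: 2 child(ren)
  node 4: 0 child(ren)
  node 12: 2 child(ren)
  node 8: 1 child(ren)
  node 7: 0 child(ren)
  node 32: 1 child(ren)
  node 15: 2 child(ren)
  node 13: 0 child(ren)
  node 27: 0 child(ren)
  node 47: 0 child(ren)
Matching nodes: [4, 7, 13, 27, 47]
Count of leaf nodes: 5


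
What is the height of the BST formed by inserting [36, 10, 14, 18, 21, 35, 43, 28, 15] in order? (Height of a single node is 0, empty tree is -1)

Insertion order: [36, 10, 14, 18, 21, 35, 43, 28, 15]
Tree (level-order array): [36, 10, 43, None, 14, None, None, None, 18, 15, 21, None, None, None, 35, 28]
Compute height bottom-up (empty subtree = -1):
  height(15) = 1 + max(-1, -1) = 0
  height(28) = 1 + max(-1, -1) = 0
  height(35) = 1 + max(0, -1) = 1
  height(21) = 1 + max(-1, 1) = 2
  height(18) = 1 + max(0, 2) = 3
  height(14) = 1 + max(-1, 3) = 4
  height(10) = 1 + max(-1, 4) = 5
  height(43) = 1 + max(-1, -1) = 0
  height(36) = 1 + max(5, 0) = 6
Height = 6


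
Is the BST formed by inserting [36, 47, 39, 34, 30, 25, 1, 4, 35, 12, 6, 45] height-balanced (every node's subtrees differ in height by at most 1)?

Tree (level-order array): [36, 34, 47, 30, 35, 39, None, 25, None, None, None, None, 45, 1, None, None, None, None, 4, None, 12, 6]
Definition: a tree is height-balanced if, at every node, |h(left) - h(right)| <= 1 (empty subtree has height -1).
Bottom-up per-node check:
  node 6: h_left=-1, h_right=-1, diff=0 [OK], height=0
  node 12: h_left=0, h_right=-1, diff=1 [OK], height=1
  node 4: h_left=-1, h_right=1, diff=2 [FAIL (|-1-1|=2 > 1)], height=2
  node 1: h_left=-1, h_right=2, diff=3 [FAIL (|-1-2|=3 > 1)], height=3
  node 25: h_left=3, h_right=-1, diff=4 [FAIL (|3--1|=4 > 1)], height=4
  node 30: h_left=4, h_right=-1, diff=5 [FAIL (|4--1|=5 > 1)], height=5
  node 35: h_left=-1, h_right=-1, diff=0 [OK], height=0
  node 34: h_left=5, h_right=0, diff=5 [FAIL (|5-0|=5 > 1)], height=6
  node 45: h_left=-1, h_right=-1, diff=0 [OK], height=0
  node 39: h_left=-1, h_right=0, diff=1 [OK], height=1
  node 47: h_left=1, h_right=-1, diff=2 [FAIL (|1--1|=2 > 1)], height=2
  node 36: h_left=6, h_right=2, diff=4 [FAIL (|6-2|=4 > 1)], height=7
Node 4 violates the condition: |-1 - 1| = 2 > 1.
Result: Not balanced


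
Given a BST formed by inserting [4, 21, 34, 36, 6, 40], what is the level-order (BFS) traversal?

Tree insertion order: [4, 21, 34, 36, 6, 40]
Tree (level-order array): [4, None, 21, 6, 34, None, None, None, 36, None, 40]
BFS from the root, enqueuing left then right child of each popped node:
  queue [4] -> pop 4, enqueue [21], visited so far: [4]
  queue [21] -> pop 21, enqueue [6, 34], visited so far: [4, 21]
  queue [6, 34] -> pop 6, enqueue [none], visited so far: [4, 21, 6]
  queue [34] -> pop 34, enqueue [36], visited so far: [4, 21, 6, 34]
  queue [36] -> pop 36, enqueue [40], visited so far: [4, 21, 6, 34, 36]
  queue [40] -> pop 40, enqueue [none], visited so far: [4, 21, 6, 34, 36, 40]
Result: [4, 21, 6, 34, 36, 40]


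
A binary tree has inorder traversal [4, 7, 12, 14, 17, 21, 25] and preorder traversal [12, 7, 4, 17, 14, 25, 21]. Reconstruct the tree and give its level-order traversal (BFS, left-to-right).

Inorder:  [4, 7, 12, 14, 17, 21, 25]
Preorder: [12, 7, 4, 17, 14, 25, 21]
Algorithm: preorder visits root first, so consume preorder in order;
for each root, split the current inorder slice at that value into
left-subtree inorder and right-subtree inorder, then recurse.
Recursive splits:
  root=12; inorder splits into left=[4, 7], right=[14, 17, 21, 25]
  root=7; inorder splits into left=[4], right=[]
  root=4; inorder splits into left=[], right=[]
  root=17; inorder splits into left=[14], right=[21, 25]
  root=14; inorder splits into left=[], right=[]
  root=25; inorder splits into left=[21], right=[]
  root=21; inorder splits into left=[], right=[]
Reconstructed level-order: [12, 7, 17, 4, 14, 25, 21]


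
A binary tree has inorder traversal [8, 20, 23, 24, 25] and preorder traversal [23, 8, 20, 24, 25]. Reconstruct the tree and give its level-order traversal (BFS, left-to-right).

Inorder:  [8, 20, 23, 24, 25]
Preorder: [23, 8, 20, 24, 25]
Algorithm: preorder visits root first, so consume preorder in order;
for each root, split the current inorder slice at that value into
left-subtree inorder and right-subtree inorder, then recurse.
Recursive splits:
  root=23; inorder splits into left=[8, 20], right=[24, 25]
  root=8; inorder splits into left=[], right=[20]
  root=20; inorder splits into left=[], right=[]
  root=24; inorder splits into left=[], right=[25]
  root=25; inorder splits into left=[], right=[]
Reconstructed level-order: [23, 8, 24, 20, 25]


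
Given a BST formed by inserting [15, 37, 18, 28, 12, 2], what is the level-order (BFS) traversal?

Tree insertion order: [15, 37, 18, 28, 12, 2]
Tree (level-order array): [15, 12, 37, 2, None, 18, None, None, None, None, 28]
BFS from the root, enqueuing left then right child of each popped node:
  queue [15] -> pop 15, enqueue [12, 37], visited so far: [15]
  queue [12, 37] -> pop 12, enqueue [2], visited so far: [15, 12]
  queue [37, 2] -> pop 37, enqueue [18], visited so far: [15, 12, 37]
  queue [2, 18] -> pop 2, enqueue [none], visited so far: [15, 12, 37, 2]
  queue [18] -> pop 18, enqueue [28], visited so far: [15, 12, 37, 2, 18]
  queue [28] -> pop 28, enqueue [none], visited so far: [15, 12, 37, 2, 18, 28]
Result: [15, 12, 37, 2, 18, 28]


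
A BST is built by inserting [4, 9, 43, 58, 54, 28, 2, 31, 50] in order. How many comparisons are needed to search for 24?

Search path for 24: 4 -> 9 -> 43 -> 28
Found: False
Comparisons: 4


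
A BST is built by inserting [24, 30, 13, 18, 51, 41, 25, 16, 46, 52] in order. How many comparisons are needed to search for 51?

Search path for 51: 24 -> 30 -> 51
Found: True
Comparisons: 3


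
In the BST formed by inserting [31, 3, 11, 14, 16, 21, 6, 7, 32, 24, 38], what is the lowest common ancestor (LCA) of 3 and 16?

Tree insertion order: [31, 3, 11, 14, 16, 21, 6, 7, 32, 24, 38]
Tree (level-order array): [31, 3, 32, None, 11, None, 38, 6, 14, None, None, None, 7, None, 16, None, None, None, 21, None, 24]
In a BST, the LCA of p=3, q=16 is the first node v on the
root-to-leaf path with p <= v <= q (go left if both < v, right if both > v).
Walk from root:
  at 31: both 3 and 16 < 31, go left
  at 3: 3 <= 3 <= 16, this is the LCA
LCA = 3


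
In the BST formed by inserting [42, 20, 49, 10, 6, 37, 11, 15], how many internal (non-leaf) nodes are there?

Tree built from: [42, 20, 49, 10, 6, 37, 11, 15]
Tree (level-order array): [42, 20, 49, 10, 37, None, None, 6, 11, None, None, None, None, None, 15]
Rule: An internal node has at least one child.
Per-node child counts:
  node 42: 2 child(ren)
  node 20: 2 child(ren)
  node 10: 2 child(ren)
  node 6: 0 child(ren)
  node 11: 1 child(ren)
  node 15: 0 child(ren)
  node 37: 0 child(ren)
  node 49: 0 child(ren)
Matching nodes: [42, 20, 10, 11]
Count of internal (non-leaf) nodes: 4


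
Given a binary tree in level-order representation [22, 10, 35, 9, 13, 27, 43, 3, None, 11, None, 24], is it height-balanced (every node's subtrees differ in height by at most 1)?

Tree (level-order array): [22, 10, 35, 9, 13, 27, 43, 3, None, 11, None, 24]
Definition: a tree is height-balanced if, at every node, |h(left) - h(right)| <= 1 (empty subtree has height -1).
Bottom-up per-node check:
  node 3: h_left=-1, h_right=-1, diff=0 [OK], height=0
  node 9: h_left=0, h_right=-1, diff=1 [OK], height=1
  node 11: h_left=-1, h_right=-1, diff=0 [OK], height=0
  node 13: h_left=0, h_right=-1, diff=1 [OK], height=1
  node 10: h_left=1, h_right=1, diff=0 [OK], height=2
  node 24: h_left=-1, h_right=-1, diff=0 [OK], height=0
  node 27: h_left=0, h_right=-1, diff=1 [OK], height=1
  node 43: h_left=-1, h_right=-1, diff=0 [OK], height=0
  node 35: h_left=1, h_right=0, diff=1 [OK], height=2
  node 22: h_left=2, h_right=2, diff=0 [OK], height=3
All nodes satisfy the balance condition.
Result: Balanced


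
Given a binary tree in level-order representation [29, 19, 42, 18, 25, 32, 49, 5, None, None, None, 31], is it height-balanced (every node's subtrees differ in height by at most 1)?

Tree (level-order array): [29, 19, 42, 18, 25, 32, 49, 5, None, None, None, 31]
Definition: a tree is height-balanced if, at every node, |h(left) - h(right)| <= 1 (empty subtree has height -1).
Bottom-up per-node check:
  node 5: h_left=-1, h_right=-1, diff=0 [OK], height=0
  node 18: h_left=0, h_right=-1, diff=1 [OK], height=1
  node 25: h_left=-1, h_right=-1, diff=0 [OK], height=0
  node 19: h_left=1, h_right=0, diff=1 [OK], height=2
  node 31: h_left=-1, h_right=-1, diff=0 [OK], height=0
  node 32: h_left=0, h_right=-1, diff=1 [OK], height=1
  node 49: h_left=-1, h_right=-1, diff=0 [OK], height=0
  node 42: h_left=1, h_right=0, diff=1 [OK], height=2
  node 29: h_left=2, h_right=2, diff=0 [OK], height=3
All nodes satisfy the balance condition.
Result: Balanced


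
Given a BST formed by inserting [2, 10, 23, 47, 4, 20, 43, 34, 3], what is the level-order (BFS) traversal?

Tree insertion order: [2, 10, 23, 47, 4, 20, 43, 34, 3]
Tree (level-order array): [2, None, 10, 4, 23, 3, None, 20, 47, None, None, None, None, 43, None, 34]
BFS from the root, enqueuing left then right child of each popped node:
  queue [2] -> pop 2, enqueue [10], visited so far: [2]
  queue [10] -> pop 10, enqueue [4, 23], visited so far: [2, 10]
  queue [4, 23] -> pop 4, enqueue [3], visited so far: [2, 10, 4]
  queue [23, 3] -> pop 23, enqueue [20, 47], visited so far: [2, 10, 4, 23]
  queue [3, 20, 47] -> pop 3, enqueue [none], visited so far: [2, 10, 4, 23, 3]
  queue [20, 47] -> pop 20, enqueue [none], visited so far: [2, 10, 4, 23, 3, 20]
  queue [47] -> pop 47, enqueue [43], visited so far: [2, 10, 4, 23, 3, 20, 47]
  queue [43] -> pop 43, enqueue [34], visited so far: [2, 10, 4, 23, 3, 20, 47, 43]
  queue [34] -> pop 34, enqueue [none], visited so far: [2, 10, 4, 23, 3, 20, 47, 43, 34]
Result: [2, 10, 4, 23, 3, 20, 47, 43, 34]


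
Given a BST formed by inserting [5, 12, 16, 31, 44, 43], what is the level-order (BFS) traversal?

Tree insertion order: [5, 12, 16, 31, 44, 43]
Tree (level-order array): [5, None, 12, None, 16, None, 31, None, 44, 43]
BFS from the root, enqueuing left then right child of each popped node:
  queue [5] -> pop 5, enqueue [12], visited so far: [5]
  queue [12] -> pop 12, enqueue [16], visited so far: [5, 12]
  queue [16] -> pop 16, enqueue [31], visited so far: [5, 12, 16]
  queue [31] -> pop 31, enqueue [44], visited so far: [5, 12, 16, 31]
  queue [44] -> pop 44, enqueue [43], visited so far: [5, 12, 16, 31, 44]
  queue [43] -> pop 43, enqueue [none], visited so far: [5, 12, 16, 31, 44, 43]
Result: [5, 12, 16, 31, 44, 43]


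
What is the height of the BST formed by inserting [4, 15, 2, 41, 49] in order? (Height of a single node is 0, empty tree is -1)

Insertion order: [4, 15, 2, 41, 49]
Tree (level-order array): [4, 2, 15, None, None, None, 41, None, 49]
Compute height bottom-up (empty subtree = -1):
  height(2) = 1 + max(-1, -1) = 0
  height(49) = 1 + max(-1, -1) = 0
  height(41) = 1 + max(-1, 0) = 1
  height(15) = 1 + max(-1, 1) = 2
  height(4) = 1 + max(0, 2) = 3
Height = 3


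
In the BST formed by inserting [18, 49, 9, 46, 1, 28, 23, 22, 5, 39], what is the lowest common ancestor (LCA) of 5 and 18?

Tree insertion order: [18, 49, 9, 46, 1, 28, 23, 22, 5, 39]
Tree (level-order array): [18, 9, 49, 1, None, 46, None, None, 5, 28, None, None, None, 23, 39, 22]
In a BST, the LCA of p=5, q=18 is the first node v on the
root-to-leaf path with p <= v <= q (go left if both < v, right if both > v).
Walk from root:
  at 18: 5 <= 18 <= 18, this is the LCA
LCA = 18


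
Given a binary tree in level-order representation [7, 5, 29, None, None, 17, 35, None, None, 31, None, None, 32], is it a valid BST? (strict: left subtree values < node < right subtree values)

Level-order array: [7, 5, 29, None, None, 17, 35, None, None, 31, None, None, 32]
Validate using subtree bounds (lo, hi): at each node, require lo < value < hi,
then recurse left with hi=value and right with lo=value.
Preorder trace (stopping at first violation):
  at node 7 with bounds (-inf, +inf): OK
  at node 5 with bounds (-inf, 7): OK
  at node 29 with bounds (7, +inf): OK
  at node 17 with bounds (7, 29): OK
  at node 35 with bounds (29, +inf): OK
  at node 31 with bounds (29, 35): OK
  at node 32 with bounds (31, 35): OK
No violation found at any node.
Result: Valid BST


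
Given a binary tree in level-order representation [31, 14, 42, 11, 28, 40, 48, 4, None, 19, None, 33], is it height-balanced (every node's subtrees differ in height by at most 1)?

Tree (level-order array): [31, 14, 42, 11, 28, 40, 48, 4, None, 19, None, 33]
Definition: a tree is height-balanced if, at every node, |h(left) - h(right)| <= 1 (empty subtree has height -1).
Bottom-up per-node check:
  node 4: h_left=-1, h_right=-1, diff=0 [OK], height=0
  node 11: h_left=0, h_right=-1, diff=1 [OK], height=1
  node 19: h_left=-1, h_right=-1, diff=0 [OK], height=0
  node 28: h_left=0, h_right=-1, diff=1 [OK], height=1
  node 14: h_left=1, h_right=1, diff=0 [OK], height=2
  node 33: h_left=-1, h_right=-1, diff=0 [OK], height=0
  node 40: h_left=0, h_right=-1, diff=1 [OK], height=1
  node 48: h_left=-1, h_right=-1, diff=0 [OK], height=0
  node 42: h_left=1, h_right=0, diff=1 [OK], height=2
  node 31: h_left=2, h_right=2, diff=0 [OK], height=3
All nodes satisfy the balance condition.
Result: Balanced


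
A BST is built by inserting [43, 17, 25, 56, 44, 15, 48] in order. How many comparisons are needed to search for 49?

Search path for 49: 43 -> 56 -> 44 -> 48
Found: False
Comparisons: 4


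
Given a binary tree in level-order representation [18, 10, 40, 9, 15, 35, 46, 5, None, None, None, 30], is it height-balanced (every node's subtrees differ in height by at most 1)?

Tree (level-order array): [18, 10, 40, 9, 15, 35, 46, 5, None, None, None, 30]
Definition: a tree is height-balanced if, at every node, |h(left) - h(right)| <= 1 (empty subtree has height -1).
Bottom-up per-node check:
  node 5: h_left=-1, h_right=-1, diff=0 [OK], height=0
  node 9: h_left=0, h_right=-1, diff=1 [OK], height=1
  node 15: h_left=-1, h_right=-1, diff=0 [OK], height=0
  node 10: h_left=1, h_right=0, diff=1 [OK], height=2
  node 30: h_left=-1, h_right=-1, diff=0 [OK], height=0
  node 35: h_left=0, h_right=-1, diff=1 [OK], height=1
  node 46: h_left=-1, h_right=-1, diff=0 [OK], height=0
  node 40: h_left=1, h_right=0, diff=1 [OK], height=2
  node 18: h_left=2, h_right=2, diff=0 [OK], height=3
All nodes satisfy the balance condition.
Result: Balanced


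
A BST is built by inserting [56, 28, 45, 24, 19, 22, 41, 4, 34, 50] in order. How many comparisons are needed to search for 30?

Search path for 30: 56 -> 28 -> 45 -> 41 -> 34
Found: False
Comparisons: 5


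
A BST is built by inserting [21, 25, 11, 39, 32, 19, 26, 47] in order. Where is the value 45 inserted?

Starting tree (level order): [21, 11, 25, None, 19, None, 39, None, None, 32, 47, 26]
Insertion path: 21 -> 25 -> 39 -> 47
Result: insert 45 as left child of 47
Final tree (level order): [21, 11, 25, None, 19, None, 39, None, None, 32, 47, 26, None, 45]


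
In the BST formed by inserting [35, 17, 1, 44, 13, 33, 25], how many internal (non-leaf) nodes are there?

Tree built from: [35, 17, 1, 44, 13, 33, 25]
Tree (level-order array): [35, 17, 44, 1, 33, None, None, None, 13, 25]
Rule: An internal node has at least one child.
Per-node child counts:
  node 35: 2 child(ren)
  node 17: 2 child(ren)
  node 1: 1 child(ren)
  node 13: 0 child(ren)
  node 33: 1 child(ren)
  node 25: 0 child(ren)
  node 44: 0 child(ren)
Matching nodes: [35, 17, 1, 33]
Count of internal (non-leaf) nodes: 4


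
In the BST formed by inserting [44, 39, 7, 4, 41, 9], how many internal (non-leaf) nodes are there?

Tree built from: [44, 39, 7, 4, 41, 9]
Tree (level-order array): [44, 39, None, 7, 41, 4, 9]
Rule: An internal node has at least one child.
Per-node child counts:
  node 44: 1 child(ren)
  node 39: 2 child(ren)
  node 7: 2 child(ren)
  node 4: 0 child(ren)
  node 9: 0 child(ren)
  node 41: 0 child(ren)
Matching nodes: [44, 39, 7]
Count of internal (non-leaf) nodes: 3


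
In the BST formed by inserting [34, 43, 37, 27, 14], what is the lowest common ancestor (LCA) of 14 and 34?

Tree insertion order: [34, 43, 37, 27, 14]
Tree (level-order array): [34, 27, 43, 14, None, 37]
In a BST, the LCA of p=14, q=34 is the first node v on the
root-to-leaf path with p <= v <= q (go left if both < v, right if both > v).
Walk from root:
  at 34: 14 <= 34 <= 34, this is the LCA
LCA = 34


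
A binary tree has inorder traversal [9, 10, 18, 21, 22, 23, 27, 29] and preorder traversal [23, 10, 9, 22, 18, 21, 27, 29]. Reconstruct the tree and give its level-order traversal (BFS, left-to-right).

Inorder:  [9, 10, 18, 21, 22, 23, 27, 29]
Preorder: [23, 10, 9, 22, 18, 21, 27, 29]
Algorithm: preorder visits root first, so consume preorder in order;
for each root, split the current inorder slice at that value into
left-subtree inorder and right-subtree inorder, then recurse.
Recursive splits:
  root=23; inorder splits into left=[9, 10, 18, 21, 22], right=[27, 29]
  root=10; inorder splits into left=[9], right=[18, 21, 22]
  root=9; inorder splits into left=[], right=[]
  root=22; inorder splits into left=[18, 21], right=[]
  root=18; inorder splits into left=[], right=[21]
  root=21; inorder splits into left=[], right=[]
  root=27; inorder splits into left=[], right=[29]
  root=29; inorder splits into left=[], right=[]
Reconstructed level-order: [23, 10, 27, 9, 22, 29, 18, 21]
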